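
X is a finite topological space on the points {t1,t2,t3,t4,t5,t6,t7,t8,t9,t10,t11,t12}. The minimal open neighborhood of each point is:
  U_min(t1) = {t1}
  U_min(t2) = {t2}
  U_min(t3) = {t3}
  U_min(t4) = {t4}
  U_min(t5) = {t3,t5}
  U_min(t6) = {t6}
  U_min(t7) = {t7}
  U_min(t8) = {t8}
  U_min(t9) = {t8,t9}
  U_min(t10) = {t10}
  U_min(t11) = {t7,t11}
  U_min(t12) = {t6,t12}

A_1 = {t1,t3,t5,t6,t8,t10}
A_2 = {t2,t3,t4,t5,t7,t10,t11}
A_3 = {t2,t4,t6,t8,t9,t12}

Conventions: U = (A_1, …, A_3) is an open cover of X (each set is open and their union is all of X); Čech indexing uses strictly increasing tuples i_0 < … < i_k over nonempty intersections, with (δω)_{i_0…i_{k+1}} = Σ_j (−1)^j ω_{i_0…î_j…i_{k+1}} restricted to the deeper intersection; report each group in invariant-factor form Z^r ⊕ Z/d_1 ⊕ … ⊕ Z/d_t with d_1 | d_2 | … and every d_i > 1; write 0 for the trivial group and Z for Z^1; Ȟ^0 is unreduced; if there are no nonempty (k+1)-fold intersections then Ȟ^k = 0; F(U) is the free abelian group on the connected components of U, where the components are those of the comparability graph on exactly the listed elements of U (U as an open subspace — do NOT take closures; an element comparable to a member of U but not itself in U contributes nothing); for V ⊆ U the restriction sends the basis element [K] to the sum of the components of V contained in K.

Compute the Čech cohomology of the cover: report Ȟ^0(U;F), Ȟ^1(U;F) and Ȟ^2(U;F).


Ȟ^0(U;F) ≅ Z^8, Ȟ^1(U;F) ≅ 0 and Ȟ^2(U;F) ≅ 0

nonempty intersections:
  A12={t3,t5,t10} A13={t6,t8} A23={t2,t4}
components per intersection:
  A1: {t1} {t3,t5} {t6} {t8} {t10}
  A2: {t2} {t3,t5} {t4} {t7,t11} {t10}
  A3: {t2} {t4} {t6,t12} {t8,t9}
  A12: {t3,t5} {t10}
  A13: {t6} {t8}
  A23: {t2} {t4}
C dims 14,6; δ0: rk 6, SNF 1^6
Ȟ^0: (14−6)−0=8 ⇒ Z^8
Ȟ^1: (6−0)−6=0 ⇒ 0
Ȟ^2: (0−0)−0=0 ⇒ 0


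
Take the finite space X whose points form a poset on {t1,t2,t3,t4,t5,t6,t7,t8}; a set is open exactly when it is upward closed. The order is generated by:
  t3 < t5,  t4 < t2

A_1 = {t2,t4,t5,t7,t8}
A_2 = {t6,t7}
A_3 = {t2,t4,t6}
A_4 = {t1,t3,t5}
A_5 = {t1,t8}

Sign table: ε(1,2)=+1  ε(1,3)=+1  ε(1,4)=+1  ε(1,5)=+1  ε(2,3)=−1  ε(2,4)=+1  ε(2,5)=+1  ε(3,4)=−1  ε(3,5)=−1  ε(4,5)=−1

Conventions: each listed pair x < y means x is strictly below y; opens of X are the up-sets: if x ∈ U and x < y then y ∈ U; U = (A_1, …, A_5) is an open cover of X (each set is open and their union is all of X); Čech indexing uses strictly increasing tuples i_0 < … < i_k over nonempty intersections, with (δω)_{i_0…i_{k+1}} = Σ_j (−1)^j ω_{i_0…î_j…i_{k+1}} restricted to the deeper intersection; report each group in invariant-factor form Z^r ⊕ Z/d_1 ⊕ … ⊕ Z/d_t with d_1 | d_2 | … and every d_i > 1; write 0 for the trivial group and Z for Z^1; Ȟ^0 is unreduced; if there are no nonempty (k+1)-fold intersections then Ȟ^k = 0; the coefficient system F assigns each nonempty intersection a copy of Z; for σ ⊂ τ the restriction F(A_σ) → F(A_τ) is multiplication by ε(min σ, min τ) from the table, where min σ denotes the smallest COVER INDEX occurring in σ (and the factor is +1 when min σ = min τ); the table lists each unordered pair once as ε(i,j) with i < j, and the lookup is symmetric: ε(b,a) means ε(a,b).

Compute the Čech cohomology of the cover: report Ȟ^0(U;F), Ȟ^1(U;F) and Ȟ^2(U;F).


cover nerve:
  A12={t7} A13={t2,t4} A14={t5} A15={t8} A23={t6} A45={t1}
C dims 5,6; δ0: rk 5, SNF 1^4·2
Ȟ^0: (5−5)−0=0 ⇒ 0
Ȟ^1: (6−0)−5=1 plus torsion [2] ⇒ Z ⊕ Z/2
Ȟ^2: (0−0)−0=0 ⇒ 0

Ȟ^0(U;F) ≅ 0; Ȟ^1(U;F) ≅ Z ⊕ Z/2; Ȟ^2(U;F) ≅ 0


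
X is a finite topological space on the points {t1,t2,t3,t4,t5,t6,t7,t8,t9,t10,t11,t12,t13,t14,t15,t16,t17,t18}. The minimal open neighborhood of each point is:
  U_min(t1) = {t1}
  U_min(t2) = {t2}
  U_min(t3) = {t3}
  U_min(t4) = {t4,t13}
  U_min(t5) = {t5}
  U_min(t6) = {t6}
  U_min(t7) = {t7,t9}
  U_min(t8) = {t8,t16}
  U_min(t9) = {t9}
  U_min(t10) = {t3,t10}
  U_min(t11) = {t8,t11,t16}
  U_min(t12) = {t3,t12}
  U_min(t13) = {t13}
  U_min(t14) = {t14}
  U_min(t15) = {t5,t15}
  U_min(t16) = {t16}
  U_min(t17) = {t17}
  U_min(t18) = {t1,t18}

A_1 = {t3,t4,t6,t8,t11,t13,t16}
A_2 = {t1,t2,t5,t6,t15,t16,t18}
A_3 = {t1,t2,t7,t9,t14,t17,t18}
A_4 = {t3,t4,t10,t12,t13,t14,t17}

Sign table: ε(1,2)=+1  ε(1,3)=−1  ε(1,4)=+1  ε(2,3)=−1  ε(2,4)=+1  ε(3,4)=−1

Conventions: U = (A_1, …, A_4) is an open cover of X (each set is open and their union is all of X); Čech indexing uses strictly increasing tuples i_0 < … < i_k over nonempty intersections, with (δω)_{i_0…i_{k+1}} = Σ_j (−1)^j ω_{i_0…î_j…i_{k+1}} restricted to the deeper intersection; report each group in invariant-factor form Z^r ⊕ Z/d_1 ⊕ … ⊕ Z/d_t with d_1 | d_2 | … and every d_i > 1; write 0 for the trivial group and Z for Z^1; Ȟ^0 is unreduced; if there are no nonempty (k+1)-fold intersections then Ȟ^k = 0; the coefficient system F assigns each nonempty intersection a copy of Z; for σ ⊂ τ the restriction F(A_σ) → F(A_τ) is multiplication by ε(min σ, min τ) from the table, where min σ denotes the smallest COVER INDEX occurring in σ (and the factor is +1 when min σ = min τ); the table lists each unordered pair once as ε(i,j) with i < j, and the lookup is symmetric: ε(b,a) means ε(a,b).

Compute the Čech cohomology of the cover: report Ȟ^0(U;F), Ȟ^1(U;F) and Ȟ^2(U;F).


Ȟ^0 ≅ Z, Ȟ^1 ≅ Z and Ȟ^2 ≅ 0

cover nerve:
  A12={t6,t16} A14={t3,t4,t13} A23={t1,t2,t18} A34={t14,t17}
C dims 4,4; δ0: rk 3, SNF 1^3
Ȟ^0: (4−3)−0=1 ⇒ Z
Ȟ^1: (4−0)−3=1 ⇒ Z
Ȟ^2: (0−0)−0=0 ⇒ 0


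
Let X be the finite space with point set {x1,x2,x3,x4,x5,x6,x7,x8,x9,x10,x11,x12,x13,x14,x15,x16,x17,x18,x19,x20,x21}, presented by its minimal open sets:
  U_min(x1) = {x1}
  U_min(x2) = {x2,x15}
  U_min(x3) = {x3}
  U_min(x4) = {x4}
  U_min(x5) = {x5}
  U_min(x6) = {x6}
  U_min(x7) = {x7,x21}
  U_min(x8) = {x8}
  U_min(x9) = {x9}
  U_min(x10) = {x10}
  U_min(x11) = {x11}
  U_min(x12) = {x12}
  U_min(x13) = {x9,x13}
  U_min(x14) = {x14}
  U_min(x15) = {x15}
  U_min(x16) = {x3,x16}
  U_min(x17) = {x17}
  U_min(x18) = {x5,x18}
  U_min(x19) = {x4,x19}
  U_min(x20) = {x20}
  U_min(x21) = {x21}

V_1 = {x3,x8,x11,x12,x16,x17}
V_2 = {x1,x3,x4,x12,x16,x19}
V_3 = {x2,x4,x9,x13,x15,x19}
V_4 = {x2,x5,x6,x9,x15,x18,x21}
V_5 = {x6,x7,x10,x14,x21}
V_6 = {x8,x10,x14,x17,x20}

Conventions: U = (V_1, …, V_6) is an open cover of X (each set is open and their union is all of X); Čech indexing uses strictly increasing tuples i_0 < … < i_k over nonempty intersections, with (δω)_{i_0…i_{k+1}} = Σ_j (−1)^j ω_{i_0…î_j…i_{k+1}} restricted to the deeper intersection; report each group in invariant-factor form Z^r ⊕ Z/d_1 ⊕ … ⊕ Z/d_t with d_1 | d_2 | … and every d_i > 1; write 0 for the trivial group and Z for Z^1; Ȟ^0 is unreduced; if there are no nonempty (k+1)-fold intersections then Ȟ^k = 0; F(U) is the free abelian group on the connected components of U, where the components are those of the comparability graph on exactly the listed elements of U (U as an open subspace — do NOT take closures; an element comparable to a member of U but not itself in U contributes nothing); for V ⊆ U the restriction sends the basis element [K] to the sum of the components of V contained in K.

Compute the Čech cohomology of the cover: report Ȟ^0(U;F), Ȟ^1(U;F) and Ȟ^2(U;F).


Ȟ^0 ≅ Z^15,  Ȟ^1 ≅ 0,  Ȟ^2 ≅ 0

nonempty overlaps:
  V12={x3,x12,x16} V16={x8,x17} V23={x4,x19} V34={x2,x9,x15} V45={x6,x21} V56={x10,x14}
components per intersection:
  V1: {x3,x16} {x8} {x11} {x12} {x17}
  V2: {x1} {x3,x16} {x4,x19} {x12}
  V3: {x2,x15} {x4,x19} {x9,x13}
  V4: {x2,x15} {x5,x18} {x6} {x9} {x21}
  V5: {x6} {x7,x21} {x10} {x14}
  V6: {x8} {x10} {x14} {x17} {x20}
  V12: {x3,x16} {x12}
  V16: {x8} {x17}
  V23: {x4,x19}
  V34: {x2,x15} {x9}
  V45: {x6} {x21}
  V56: {x10} {x14}
C dims 26,11; δ0: rk 11, SNF 1^11
degree 0: 26−11−0 = 15 → Ȟ^0 ≅ Z^15
degree 1: 11−0−11 = 0 → Ȟ^1 ≅ 0
degree 2: 0−0−0 = 0 → Ȟ^2 ≅ 0


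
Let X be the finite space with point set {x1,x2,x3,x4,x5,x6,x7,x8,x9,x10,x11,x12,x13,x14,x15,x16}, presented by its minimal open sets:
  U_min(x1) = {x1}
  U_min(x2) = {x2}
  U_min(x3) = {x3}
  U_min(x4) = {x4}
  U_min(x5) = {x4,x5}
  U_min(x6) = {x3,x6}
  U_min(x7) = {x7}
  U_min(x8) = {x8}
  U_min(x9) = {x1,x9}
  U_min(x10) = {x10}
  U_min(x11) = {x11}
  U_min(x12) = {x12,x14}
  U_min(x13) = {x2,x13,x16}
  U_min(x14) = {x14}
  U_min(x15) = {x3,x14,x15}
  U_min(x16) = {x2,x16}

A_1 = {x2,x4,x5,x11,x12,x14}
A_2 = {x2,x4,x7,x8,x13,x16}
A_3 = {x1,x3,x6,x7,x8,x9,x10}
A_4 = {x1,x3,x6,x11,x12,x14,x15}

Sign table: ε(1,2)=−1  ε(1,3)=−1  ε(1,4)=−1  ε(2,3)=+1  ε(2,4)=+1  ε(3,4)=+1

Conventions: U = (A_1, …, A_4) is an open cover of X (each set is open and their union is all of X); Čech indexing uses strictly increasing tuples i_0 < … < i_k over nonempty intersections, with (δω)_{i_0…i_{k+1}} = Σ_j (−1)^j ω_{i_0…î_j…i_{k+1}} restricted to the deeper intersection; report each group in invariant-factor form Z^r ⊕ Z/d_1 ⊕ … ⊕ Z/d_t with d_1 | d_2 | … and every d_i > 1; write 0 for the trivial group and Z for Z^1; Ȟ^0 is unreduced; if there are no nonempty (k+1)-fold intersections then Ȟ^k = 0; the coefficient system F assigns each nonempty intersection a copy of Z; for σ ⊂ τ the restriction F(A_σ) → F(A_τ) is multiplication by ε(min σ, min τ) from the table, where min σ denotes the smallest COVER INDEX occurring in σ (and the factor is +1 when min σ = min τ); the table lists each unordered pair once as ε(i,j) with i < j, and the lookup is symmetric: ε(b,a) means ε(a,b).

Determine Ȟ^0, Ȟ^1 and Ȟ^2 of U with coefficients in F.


Ȟ^0 = Z; Ȟ^1 = Z; Ȟ^2 = 0

nonempty overlaps:
  A12={x2,x4} A14={x11,x12,x14} A23={x7,x8} A34={x1,x3,x6}
C dims 4,4; δ0: rk 3, SNF 1^3
degree 0: 4−3−0 = 1 → Ȟ^0 ≅ Z
degree 1: 4−0−3 = 1 → Ȟ^1 ≅ Z
degree 2: 0−0−0 = 0 → Ȟ^2 ≅ 0


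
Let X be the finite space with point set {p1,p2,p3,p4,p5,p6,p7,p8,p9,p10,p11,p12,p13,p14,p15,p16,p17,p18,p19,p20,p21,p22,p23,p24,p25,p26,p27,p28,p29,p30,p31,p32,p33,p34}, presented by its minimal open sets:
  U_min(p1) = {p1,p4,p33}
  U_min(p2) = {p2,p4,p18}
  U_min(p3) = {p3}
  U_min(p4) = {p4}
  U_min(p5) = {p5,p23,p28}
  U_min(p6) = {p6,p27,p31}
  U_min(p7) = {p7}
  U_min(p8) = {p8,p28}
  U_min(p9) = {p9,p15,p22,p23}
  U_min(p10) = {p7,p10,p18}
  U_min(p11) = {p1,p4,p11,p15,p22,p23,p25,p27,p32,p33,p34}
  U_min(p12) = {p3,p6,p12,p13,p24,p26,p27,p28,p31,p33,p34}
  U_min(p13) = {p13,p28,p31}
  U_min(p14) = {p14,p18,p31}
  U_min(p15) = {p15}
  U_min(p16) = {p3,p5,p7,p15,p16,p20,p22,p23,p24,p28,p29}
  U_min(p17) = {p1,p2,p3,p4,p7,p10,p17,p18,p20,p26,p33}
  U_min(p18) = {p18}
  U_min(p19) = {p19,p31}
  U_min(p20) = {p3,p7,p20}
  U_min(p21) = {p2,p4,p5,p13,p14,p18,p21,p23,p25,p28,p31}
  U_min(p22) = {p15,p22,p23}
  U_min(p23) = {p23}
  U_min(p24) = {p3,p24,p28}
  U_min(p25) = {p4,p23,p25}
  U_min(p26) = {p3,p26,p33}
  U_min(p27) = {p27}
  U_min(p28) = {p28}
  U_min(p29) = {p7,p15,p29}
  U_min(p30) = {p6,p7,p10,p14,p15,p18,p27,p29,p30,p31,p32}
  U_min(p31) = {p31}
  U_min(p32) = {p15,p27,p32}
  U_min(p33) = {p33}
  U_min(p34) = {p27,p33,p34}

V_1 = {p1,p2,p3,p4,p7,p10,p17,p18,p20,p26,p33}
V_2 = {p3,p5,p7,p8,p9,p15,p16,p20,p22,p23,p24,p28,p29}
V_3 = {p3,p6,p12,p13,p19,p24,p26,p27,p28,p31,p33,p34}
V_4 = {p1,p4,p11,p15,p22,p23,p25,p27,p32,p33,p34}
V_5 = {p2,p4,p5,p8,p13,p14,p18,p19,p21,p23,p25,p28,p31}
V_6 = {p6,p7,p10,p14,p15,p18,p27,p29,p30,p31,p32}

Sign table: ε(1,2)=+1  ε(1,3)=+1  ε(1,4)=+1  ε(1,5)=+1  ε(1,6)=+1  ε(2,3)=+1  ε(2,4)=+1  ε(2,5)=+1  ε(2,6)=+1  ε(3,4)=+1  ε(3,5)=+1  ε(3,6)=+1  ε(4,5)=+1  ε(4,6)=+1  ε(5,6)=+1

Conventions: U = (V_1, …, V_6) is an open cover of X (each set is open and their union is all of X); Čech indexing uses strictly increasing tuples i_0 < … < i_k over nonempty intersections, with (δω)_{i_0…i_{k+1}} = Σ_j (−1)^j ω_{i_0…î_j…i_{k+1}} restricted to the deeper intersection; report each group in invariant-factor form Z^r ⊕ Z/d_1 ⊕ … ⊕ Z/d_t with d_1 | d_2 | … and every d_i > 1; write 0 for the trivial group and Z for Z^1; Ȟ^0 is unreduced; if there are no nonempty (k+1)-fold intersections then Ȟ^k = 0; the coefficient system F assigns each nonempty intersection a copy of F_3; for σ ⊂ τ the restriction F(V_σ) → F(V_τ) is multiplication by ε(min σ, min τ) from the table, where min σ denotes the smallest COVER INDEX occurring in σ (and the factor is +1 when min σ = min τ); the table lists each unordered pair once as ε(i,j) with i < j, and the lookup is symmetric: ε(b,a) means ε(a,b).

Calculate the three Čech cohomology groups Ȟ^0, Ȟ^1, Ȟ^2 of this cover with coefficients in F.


Ȟ^0(U;F) ≅ Z/3; Ȟ^1(U;F) ≅ 0; Ȟ^2(U;F) ≅ 0

nerve of the cover:
  V12={p3,p7,p20} V13={p3,p26,p33} V14={p1,p4,p33} V15={p2,p4,p18} V16={p7,p10,p18} V23={p3,p24,p28} V24={p15,p22,p23} V25={p5,p8,p23,p28} V26={p7,p15,p29} V34={p27,p33,p34} V35={p13,p19,p28,p31} V36={p6,p27,p31} V45={p4,p23,p25} V46={p15,p27,p32} V56={p14,p18,p31}
  V123={p3} V126={p7} V134={p33} V145={p4} V156={p18} V235={p28} V245={p23} V246={p15} V346={p27} V356={p31}
C dims 6,15,10; δ0: rk_F3 5; δ1: rk_F3 10
Ȟ^0 = (6 − 5) − 0 = 1, so Ȟ^0 ≅ Z/3
Ȟ^1 = (15 − 10) − 5 = 0, so Ȟ^1 ≅ 0
Ȟ^2 = (10 − 0) − 10 = 0, so Ȟ^2 ≅ 0


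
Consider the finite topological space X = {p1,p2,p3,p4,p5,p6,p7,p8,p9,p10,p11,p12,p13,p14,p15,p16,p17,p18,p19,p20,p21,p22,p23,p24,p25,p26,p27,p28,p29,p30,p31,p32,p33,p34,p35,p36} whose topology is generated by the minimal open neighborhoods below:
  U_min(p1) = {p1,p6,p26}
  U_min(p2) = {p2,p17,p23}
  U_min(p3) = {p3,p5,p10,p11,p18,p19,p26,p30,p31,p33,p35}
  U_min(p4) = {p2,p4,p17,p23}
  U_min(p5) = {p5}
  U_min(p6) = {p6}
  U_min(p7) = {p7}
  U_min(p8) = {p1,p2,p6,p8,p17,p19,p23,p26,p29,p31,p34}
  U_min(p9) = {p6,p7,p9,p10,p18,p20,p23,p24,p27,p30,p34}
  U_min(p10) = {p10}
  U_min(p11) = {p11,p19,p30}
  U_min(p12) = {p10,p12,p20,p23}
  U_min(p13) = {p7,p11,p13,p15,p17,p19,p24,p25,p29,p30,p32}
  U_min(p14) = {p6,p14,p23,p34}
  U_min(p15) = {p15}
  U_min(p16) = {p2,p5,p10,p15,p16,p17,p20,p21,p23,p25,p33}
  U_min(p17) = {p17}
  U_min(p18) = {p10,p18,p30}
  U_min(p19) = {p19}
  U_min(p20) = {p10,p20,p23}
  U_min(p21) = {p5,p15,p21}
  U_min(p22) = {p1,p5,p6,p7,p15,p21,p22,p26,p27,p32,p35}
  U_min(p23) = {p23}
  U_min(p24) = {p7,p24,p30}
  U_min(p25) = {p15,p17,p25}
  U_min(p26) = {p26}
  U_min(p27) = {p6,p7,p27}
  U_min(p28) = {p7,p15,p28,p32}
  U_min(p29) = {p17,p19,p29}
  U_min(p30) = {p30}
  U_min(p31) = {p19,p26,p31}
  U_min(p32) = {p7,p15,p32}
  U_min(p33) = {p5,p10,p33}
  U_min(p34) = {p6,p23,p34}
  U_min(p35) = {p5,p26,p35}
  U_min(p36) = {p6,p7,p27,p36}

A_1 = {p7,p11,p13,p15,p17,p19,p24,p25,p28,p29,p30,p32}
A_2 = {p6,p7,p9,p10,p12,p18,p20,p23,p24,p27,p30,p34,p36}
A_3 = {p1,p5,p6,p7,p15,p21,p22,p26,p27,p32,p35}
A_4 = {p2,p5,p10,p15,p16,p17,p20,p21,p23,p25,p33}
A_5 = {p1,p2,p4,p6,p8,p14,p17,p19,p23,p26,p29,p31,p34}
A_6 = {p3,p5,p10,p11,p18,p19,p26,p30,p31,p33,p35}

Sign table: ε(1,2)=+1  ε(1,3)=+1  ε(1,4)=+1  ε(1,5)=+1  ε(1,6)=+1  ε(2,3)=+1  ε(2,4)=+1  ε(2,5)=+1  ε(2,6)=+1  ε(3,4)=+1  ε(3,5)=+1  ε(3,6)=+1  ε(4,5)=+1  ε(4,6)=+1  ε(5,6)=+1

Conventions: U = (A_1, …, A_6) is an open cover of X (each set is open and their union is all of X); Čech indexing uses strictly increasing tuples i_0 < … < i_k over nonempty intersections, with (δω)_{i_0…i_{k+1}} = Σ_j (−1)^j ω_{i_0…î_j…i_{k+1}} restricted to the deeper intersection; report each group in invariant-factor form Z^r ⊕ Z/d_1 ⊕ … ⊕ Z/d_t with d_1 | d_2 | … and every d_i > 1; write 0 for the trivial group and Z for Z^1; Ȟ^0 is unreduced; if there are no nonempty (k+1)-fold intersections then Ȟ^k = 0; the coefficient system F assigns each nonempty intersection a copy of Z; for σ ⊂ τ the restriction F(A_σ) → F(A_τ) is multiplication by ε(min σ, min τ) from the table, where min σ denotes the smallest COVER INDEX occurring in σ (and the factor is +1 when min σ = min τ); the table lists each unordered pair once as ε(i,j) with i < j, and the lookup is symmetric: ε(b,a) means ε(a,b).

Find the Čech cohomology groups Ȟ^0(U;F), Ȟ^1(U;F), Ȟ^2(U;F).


intersection data:
  A12={p7,p24,p30} A13={p7,p15,p32} A14={p15,p17,p25} A15={p17,p19,p29} A16={p11,p19,p30} A23={p6,p7,p27} A24={p10,p20,p23} A25={p6,p23,p34} A26={p10,p18,p30} A34={p5,p15,p21} A35={p1,p6,p26} A36={p5,p26,p35} A45={p2,p17,p23} A46={p5,p10,p33} A56={p19,p26,p31}
  A123={p7} A126={p30} A134={p15} A145={p17} A156={p19} A235={p6} A245={p23} A246={p10} A346={p5} A356={p26}
C dims 6,15,10; δ0: rk 5, SNF 1^5; δ1: rk 10, SNF 1^9·2
Ȟ^0 = (6 − 5) − 0 = 1, so Ȟ^0 ≅ Z
Ȟ^1 = (15 − 10) − 5 = 0, so Ȟ^1 ≅ 0
Ȟ^2 = (10 − 0) − 10 = 0 plus torsion [2], so Ȟ^2 ≅ Z/2

Ȟ^0 ≅ Z; Ȟ^1 ≅ 0; Ȟ^2 ≅ Z/2


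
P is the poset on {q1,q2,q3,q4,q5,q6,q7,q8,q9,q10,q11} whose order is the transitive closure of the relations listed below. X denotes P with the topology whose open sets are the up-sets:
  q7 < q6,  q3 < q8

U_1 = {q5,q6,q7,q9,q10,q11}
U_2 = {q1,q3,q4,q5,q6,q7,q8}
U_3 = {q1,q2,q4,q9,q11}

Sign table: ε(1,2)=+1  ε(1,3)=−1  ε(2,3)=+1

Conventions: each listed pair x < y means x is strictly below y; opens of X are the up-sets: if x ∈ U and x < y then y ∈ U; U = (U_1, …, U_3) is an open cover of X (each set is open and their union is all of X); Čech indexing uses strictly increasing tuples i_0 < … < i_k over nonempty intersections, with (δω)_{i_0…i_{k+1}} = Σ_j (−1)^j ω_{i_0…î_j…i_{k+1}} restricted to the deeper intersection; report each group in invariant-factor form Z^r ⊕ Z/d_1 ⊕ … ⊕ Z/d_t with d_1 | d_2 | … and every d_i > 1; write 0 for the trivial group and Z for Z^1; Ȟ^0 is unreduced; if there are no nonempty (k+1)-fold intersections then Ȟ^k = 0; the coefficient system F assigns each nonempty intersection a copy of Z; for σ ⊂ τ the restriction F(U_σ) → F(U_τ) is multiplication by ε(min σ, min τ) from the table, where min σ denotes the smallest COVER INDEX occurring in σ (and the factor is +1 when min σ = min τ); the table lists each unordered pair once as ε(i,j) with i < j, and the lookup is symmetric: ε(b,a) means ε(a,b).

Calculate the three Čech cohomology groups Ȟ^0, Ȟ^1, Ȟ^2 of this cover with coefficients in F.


Ȟ^0(U;F) ≅ 0,  Ȟ^1(U;F) ≅ Z/2,  Ȟ^2(U;F) ≅ 0

nerve of the cover:
  U12={q5,q6,q7} U13={q9,q11} U23={q1,q4}
C dims 3,3; δ0: rk 3, SNF 1^2·2
Ȟ^0 = (3 − 3) − 0 = 0, so Ȟ^0 ≅ 0
Ȟ^1 = (3 − 0) − 3 = 0 plus torsion [2], so Ȟ^1 ≅ Z/2
Ȟ^2 = (0 − 0) − 0 = 0, so Ȟ^2 ≅ 0


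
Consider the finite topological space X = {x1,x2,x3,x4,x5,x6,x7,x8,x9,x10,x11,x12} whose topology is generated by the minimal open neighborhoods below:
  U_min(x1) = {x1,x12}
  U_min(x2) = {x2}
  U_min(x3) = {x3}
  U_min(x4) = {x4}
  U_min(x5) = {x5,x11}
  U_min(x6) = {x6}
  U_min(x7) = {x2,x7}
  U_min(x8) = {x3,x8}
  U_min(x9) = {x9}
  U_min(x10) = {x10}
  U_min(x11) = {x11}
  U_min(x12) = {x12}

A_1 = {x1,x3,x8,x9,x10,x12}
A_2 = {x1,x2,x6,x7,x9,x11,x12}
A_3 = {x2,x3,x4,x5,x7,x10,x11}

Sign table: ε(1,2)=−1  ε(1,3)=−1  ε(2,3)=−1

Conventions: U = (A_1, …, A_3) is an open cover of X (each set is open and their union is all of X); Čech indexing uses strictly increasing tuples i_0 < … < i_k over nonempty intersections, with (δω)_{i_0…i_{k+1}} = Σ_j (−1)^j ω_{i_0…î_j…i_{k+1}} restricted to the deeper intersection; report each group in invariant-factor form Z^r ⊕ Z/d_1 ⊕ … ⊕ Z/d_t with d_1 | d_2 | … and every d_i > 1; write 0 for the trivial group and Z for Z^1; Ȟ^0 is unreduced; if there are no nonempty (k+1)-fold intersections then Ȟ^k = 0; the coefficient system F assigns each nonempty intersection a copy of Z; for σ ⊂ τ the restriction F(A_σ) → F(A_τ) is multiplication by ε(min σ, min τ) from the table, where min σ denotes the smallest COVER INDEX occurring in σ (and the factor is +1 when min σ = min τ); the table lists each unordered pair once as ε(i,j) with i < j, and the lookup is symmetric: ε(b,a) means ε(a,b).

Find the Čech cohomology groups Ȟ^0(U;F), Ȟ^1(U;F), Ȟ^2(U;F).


Ȟ^0 = 0, Ȟ^1 = Z/2, Ȟ^2 = 0

cover nerve:
  A12={x1,x9,x12} A13={x3,x10} A23={x2,x7,x11}
C dims 3,3; δ0: rk 3, SNF 1^2·2
Ȟ^0: (3−3)−0=0 ⇒ 0
Ȟ^1: (3−0)−3=0 plus torsion [2] ⇒ Z/2
Ȟ^2: (0−0)−0=0 ⇒ 0


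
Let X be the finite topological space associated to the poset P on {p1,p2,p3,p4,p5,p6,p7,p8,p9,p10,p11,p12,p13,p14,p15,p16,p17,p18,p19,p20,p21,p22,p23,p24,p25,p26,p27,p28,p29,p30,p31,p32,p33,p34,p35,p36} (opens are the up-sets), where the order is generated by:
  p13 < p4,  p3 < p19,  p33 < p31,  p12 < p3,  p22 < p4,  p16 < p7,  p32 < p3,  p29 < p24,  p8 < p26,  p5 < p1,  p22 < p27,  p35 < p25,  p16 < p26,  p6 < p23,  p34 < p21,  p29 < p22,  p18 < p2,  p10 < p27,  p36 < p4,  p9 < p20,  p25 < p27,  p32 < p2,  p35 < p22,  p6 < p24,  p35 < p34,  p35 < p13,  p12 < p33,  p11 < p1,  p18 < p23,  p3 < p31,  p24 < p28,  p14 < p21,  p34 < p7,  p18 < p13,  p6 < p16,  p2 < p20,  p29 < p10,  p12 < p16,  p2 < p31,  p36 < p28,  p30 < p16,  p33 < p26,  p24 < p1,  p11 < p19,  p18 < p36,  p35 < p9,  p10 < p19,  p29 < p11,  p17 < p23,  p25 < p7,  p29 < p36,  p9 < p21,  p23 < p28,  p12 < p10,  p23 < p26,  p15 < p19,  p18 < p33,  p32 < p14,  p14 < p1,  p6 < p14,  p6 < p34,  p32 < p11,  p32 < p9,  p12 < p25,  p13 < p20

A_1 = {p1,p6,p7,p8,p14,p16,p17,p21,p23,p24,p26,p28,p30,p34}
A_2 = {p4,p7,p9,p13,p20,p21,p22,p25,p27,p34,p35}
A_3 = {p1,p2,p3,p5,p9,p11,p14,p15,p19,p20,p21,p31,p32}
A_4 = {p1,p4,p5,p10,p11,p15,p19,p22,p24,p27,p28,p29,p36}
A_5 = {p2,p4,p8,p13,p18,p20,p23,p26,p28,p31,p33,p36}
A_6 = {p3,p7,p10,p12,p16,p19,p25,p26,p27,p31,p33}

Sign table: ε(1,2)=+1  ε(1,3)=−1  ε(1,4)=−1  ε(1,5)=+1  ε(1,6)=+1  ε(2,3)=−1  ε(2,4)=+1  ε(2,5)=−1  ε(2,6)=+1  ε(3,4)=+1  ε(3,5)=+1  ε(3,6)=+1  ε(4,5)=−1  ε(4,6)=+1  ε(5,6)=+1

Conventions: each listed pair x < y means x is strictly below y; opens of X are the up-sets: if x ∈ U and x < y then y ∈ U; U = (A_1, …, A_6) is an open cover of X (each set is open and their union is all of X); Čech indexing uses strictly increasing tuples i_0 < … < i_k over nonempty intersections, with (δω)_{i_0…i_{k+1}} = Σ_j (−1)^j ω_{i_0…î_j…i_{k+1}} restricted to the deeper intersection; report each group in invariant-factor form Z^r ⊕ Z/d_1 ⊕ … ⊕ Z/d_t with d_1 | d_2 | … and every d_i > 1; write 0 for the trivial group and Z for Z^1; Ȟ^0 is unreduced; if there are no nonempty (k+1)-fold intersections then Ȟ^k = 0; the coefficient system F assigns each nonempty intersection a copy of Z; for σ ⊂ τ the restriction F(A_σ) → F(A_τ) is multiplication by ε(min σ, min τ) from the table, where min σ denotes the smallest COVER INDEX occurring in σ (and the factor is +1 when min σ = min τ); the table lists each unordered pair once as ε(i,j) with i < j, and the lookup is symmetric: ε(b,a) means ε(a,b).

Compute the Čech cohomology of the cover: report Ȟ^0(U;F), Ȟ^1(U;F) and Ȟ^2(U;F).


Ȟ^0(U;F) ≅ 0, Ȟ^1(U;F) ≅ Z/2 and Ȟ^2(U;F) ≅ Z

nerve simplices:
  A12={p7,p21,p34} A13={p1,p14,p21} A14={p1,p24,p28} A15={p8,p23,p26,p28} A16={p7,p16,p26} A23={p9,p20,p21} A24={p4,p22,p27} A25={p4,p13,p20} A26={p7,p25,p27} A34={p1,p5,p11,p15,p19} A35={p2,p20,p31} A36={p3,p19,p31} A45={p4,p28,p36} A46={p10,p19,p27} A56={p26,p31,p33}
  A123={p21} A126={p7} A134={p1} A145={p28} A156={p26} A235={p20} A245={p4} A246={p27} A346={p19} A356={p31}
C dims 6,15,10; δ0: rk 6, SNF 1^5·2; δ1: rk 9, SNF 1^9
degree 0: 6−6−0 = 0 → Ȟ^0 ≅ 0
degree 1: 15−9−6 = 0 plus torsion [2] → Ȟ^1 ≅ Z/2
degree 2: 10−0−9 = 1 → Ȟ^2 ≅ Z


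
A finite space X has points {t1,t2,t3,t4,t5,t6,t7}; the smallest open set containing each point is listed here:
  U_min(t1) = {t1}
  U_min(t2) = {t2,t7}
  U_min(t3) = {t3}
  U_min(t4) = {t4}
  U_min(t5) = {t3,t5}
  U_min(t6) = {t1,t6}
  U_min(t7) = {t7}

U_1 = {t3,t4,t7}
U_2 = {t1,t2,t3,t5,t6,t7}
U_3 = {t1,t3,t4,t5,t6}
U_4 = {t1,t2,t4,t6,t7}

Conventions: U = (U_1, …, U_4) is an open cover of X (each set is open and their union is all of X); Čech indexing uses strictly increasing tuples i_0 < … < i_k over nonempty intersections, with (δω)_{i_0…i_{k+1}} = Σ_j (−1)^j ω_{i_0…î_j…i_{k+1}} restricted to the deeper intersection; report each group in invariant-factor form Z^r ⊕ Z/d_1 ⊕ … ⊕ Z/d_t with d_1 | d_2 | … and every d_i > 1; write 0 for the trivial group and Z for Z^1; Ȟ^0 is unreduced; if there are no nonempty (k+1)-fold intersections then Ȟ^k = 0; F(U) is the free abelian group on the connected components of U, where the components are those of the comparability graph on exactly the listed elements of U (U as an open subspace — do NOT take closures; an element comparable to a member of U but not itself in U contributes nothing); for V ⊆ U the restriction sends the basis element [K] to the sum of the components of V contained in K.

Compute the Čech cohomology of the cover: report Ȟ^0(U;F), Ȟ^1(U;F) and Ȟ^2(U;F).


Ȟ^0 = Z^4,  Ȟ^1 = 0,  Ȟ^2 = 0

nerve of the cover:
  U12={t3,t7} U13={t3,t4} U14={t4,t7} U23={t1,t3,t5,t6} U24={t1,t2,t6,t7} U34={t1,t4,t6}
  U123={t3} U124={t7} U134={t4} U234={t1,t6}
components per intersection:
  U1: {t3} {t4} {t7}
  U2: {t1,t6} {t2,t7} {t3,t5}
  U3: {t1,t6} {t3,t5} {t4}
  U4: {t1,t6} {t2,t7} {t4}
  U12: {t3} {t7}
  U13: {t3} {t4}
  U14: {t4} {t7}
  U23: {t1,t6} {t3,t5}
  U24: {t1,t6} {t2,t7}
  U34: {t1,t6} {t4}
  U123: {t3}
  U124: {t7}
  U134: {t4}
  U234: {t1,t6}
C dims 12,12,4; δ0: rk 8, SNF 1^8; δ1: rk 4, SNF 1^4
Ȟ^0 = (12 − 8) − 0 = 4, so Ȟ^0 ≅ Z^4
Ȟ^1 = (12 − 4) − 8 = 0, so Ȟ^1 ≅ 0
Ȟ^2 = (4 − 0) − 4 = 0, so Ȟ^2 ≅ 0


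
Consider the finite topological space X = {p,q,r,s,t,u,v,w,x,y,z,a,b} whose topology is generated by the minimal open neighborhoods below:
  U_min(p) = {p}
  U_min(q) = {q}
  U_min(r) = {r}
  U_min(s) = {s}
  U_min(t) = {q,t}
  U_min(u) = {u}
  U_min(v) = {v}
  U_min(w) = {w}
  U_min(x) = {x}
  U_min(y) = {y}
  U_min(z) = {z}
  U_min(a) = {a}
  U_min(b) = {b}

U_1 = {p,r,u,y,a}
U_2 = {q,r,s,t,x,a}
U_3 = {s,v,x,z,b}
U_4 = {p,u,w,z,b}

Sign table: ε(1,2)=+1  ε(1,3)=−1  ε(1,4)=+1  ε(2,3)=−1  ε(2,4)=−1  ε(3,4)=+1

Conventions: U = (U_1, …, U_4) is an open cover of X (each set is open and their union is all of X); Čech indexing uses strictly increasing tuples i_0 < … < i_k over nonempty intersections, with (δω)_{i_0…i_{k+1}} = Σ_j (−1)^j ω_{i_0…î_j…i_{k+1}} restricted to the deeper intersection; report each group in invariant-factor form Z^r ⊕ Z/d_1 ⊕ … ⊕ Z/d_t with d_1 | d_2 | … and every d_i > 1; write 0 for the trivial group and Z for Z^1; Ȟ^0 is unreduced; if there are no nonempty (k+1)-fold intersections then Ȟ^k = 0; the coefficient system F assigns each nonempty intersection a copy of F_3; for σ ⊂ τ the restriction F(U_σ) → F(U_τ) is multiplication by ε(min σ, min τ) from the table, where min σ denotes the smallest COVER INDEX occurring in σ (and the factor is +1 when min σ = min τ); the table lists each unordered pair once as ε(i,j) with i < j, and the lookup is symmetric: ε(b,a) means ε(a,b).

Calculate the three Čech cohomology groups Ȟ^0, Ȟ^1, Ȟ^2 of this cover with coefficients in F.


Ȟ^0 ≅ 0,  Ȟ^1 ≅ 0,  Ȟ^2 ≅ 0

nonempty overlaps:
  U12={r,a} U14={p,u} U23={s,x} U34={z,b}
C dims 4,4; δ0: rk_F3 4
degree 0: 4−4−0 = 0 → Ȟ^0 ≅ 0
degree 1: 4−0−4 = 0 → Ȟ^1 ≅ 0
degree 2: 0−0−0 = 0 → Ȟ^2 ≅ 0


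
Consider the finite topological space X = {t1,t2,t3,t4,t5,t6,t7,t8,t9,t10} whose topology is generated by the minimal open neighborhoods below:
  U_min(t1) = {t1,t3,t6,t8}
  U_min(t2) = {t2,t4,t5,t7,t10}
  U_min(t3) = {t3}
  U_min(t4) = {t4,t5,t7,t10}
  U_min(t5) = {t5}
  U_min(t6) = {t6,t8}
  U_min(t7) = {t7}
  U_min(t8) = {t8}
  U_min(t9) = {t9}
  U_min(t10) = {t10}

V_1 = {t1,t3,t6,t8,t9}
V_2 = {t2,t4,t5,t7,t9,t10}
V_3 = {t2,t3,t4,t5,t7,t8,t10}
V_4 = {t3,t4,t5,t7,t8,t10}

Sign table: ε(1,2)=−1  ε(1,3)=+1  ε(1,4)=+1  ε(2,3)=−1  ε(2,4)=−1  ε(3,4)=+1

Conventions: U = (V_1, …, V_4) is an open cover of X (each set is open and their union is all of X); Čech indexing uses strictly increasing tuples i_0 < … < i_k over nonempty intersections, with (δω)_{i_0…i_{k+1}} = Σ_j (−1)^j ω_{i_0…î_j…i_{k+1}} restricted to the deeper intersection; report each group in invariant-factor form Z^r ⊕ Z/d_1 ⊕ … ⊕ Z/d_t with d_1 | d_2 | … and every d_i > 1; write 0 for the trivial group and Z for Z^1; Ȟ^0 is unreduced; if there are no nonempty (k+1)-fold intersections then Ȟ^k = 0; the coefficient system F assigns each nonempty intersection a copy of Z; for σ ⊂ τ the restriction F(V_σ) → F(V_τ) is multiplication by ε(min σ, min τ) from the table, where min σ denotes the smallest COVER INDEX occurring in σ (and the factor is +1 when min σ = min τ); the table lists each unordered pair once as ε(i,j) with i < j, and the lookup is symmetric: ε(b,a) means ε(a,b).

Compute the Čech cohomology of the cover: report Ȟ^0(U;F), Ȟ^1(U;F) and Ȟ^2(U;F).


Ȟ^0 = Z, Ȟ^1 = Z and Ȟ^2 = 0

nerve of the cover:
  V12={t9} V13={t3,t8} V14={t3,t8} V23={t2,t4,t5,t7,t10} V24={t4,t5,t7,t10} V34={t3,t4,t5,t7,t8,t10}
  V134={t3,t8} V234={t4,t5,t7,t10}
C dims 4,6,2; δ0: rk 3, SNF 1^3; δ1: rk 2, SNF 1^2
Ȟ^0 = (4 − 3) − 0 = 1, so Ȟ^0 ≅ Z
Ȟ^1 = (6 − 2) − 3 = 1, so Ȟ^1 ≅ Z
Ȟ^2 = (2 − 0) − 2 = 0, so Ȟ^2 ≅ 0


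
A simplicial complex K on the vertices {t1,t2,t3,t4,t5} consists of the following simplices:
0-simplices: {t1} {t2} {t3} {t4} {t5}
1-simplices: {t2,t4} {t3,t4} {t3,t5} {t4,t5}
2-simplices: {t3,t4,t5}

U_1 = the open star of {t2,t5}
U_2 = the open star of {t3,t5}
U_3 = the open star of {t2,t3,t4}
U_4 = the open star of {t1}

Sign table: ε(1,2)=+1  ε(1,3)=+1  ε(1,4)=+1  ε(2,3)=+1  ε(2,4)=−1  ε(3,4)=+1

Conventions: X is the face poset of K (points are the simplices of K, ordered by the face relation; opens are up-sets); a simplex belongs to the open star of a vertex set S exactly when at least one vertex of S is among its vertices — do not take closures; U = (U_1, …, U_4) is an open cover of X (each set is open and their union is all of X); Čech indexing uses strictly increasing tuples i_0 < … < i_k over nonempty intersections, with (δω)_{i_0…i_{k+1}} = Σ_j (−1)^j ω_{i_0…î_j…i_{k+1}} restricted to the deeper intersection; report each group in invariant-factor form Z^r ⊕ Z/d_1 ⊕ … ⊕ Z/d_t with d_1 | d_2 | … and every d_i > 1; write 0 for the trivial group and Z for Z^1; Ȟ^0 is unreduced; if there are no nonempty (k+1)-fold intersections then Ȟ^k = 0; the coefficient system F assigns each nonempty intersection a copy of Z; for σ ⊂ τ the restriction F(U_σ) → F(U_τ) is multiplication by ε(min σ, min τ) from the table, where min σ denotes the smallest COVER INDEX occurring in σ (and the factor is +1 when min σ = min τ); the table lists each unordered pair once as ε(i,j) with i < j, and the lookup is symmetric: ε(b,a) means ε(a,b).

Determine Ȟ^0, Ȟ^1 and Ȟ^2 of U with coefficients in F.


Ȟ^0 = Z^2,  Ȟ^1 = 0,  Ȟ^2 = 0

nonempty overlaps:
  U1={{t2},{t5},{t2,t4},{t3,t5},{t4,t5},{t3,t4,t5}} U2={{t3},{t5},{t3,t4},{t3,t5},{t4,t5},{t3,t4,t5}} U3={{t2},{t3},{t4},{t2,t4},{t3,t4},{t3,t5},{t4,t5},{t3,t4,t5}} U4={{t1}}
  U12={{t5},{t3,t5},{t4,t5},{t3,t4,t5}} U13={{t2},{t2,t4},{t3,t5},{t4,t5},{t3,t4,t5}} U23={{t3},{t3,t4},{t3,t5},{t4,t5},{t3,t4,t5}}
  U123={{t3,t5},{t4,t5},{t3,t4,t5}}
C dims 4,3,1; δ0: rk 2, SNF 1^2; δ1: rk 1, SNF 1^1
degree 0: 4−2−0 = 2 → Ȟ^0 ≅ Z^2
degree 1: 3−1−2 = 0 → Ȟ^1 ≅ 0
degree 2: 1−0−1 = 0 → Ȟ^2 ≅ 0


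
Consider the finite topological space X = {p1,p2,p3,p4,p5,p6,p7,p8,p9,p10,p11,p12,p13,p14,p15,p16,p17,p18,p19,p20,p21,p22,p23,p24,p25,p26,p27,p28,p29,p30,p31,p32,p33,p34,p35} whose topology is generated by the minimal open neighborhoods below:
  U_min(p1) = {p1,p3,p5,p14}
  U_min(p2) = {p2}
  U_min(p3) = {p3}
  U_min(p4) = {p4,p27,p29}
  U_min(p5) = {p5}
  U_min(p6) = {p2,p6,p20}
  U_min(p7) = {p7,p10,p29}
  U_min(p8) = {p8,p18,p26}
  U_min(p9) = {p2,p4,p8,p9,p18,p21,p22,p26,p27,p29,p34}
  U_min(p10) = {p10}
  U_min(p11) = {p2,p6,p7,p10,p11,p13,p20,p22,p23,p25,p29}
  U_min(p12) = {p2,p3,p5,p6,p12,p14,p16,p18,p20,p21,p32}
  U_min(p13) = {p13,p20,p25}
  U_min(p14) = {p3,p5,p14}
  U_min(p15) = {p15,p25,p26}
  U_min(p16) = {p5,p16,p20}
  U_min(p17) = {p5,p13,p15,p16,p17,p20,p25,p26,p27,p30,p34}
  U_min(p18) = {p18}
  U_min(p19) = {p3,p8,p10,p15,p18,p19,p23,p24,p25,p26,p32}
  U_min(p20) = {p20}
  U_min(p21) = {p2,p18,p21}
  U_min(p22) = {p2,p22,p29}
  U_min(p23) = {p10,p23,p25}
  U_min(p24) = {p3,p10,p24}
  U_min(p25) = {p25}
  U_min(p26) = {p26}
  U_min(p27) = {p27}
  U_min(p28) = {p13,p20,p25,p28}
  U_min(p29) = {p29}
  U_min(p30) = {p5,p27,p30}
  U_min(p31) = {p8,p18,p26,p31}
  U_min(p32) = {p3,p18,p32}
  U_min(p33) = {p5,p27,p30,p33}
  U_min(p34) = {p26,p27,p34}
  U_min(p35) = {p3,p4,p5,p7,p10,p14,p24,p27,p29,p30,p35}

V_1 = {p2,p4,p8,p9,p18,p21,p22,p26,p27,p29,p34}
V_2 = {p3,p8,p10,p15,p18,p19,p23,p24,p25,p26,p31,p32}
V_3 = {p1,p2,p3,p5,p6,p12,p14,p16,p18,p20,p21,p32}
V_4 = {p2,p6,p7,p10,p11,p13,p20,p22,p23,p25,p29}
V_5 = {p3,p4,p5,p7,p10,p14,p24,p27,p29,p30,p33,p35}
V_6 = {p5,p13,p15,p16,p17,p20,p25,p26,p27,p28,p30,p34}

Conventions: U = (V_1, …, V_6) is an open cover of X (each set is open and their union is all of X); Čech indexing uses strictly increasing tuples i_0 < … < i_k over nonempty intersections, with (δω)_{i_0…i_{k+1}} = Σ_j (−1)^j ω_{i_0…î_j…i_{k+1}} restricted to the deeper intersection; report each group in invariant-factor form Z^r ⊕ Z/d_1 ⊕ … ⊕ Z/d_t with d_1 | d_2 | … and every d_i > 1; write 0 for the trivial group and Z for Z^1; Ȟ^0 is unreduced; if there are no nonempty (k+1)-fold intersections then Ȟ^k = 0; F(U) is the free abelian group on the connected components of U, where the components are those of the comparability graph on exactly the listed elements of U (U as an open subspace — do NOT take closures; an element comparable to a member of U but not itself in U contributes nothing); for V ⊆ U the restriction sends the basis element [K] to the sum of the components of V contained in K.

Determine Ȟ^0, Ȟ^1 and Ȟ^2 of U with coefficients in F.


cover nerve:
  V12={p8,p18,p26} V13={p2,p18,p21} V14={p2,p22,p29} V15={p4,p27,p29} V16={p26,p27,p34} V23={p3,p18,p32} V24={p10,p23,p25} V25={p3,p10,p24} V26={p15,p25,p26} V34={p2,p6,p20} V35={p3,p5,p14} V36={p5,p16,p20} V45={p7,p10,p29} V46={p13,p20,p25} V56={p5,p27,p30}
  V123={p18} V126={p26} V134={p2} V145={p29} V156={p27} V235={p3} V245={p10} V246={p25} V346={p20} V356={p5}
components per intersection:
  V1: {p2,p4,p8,p9,p18,p21,p22,p26,p27,p29,p34}
  V2: {p3,p8,p10,p15,p18,p19,p23,p24,p25,p26,p31,p32}
  V3: {p1,p2,p3,p5,p6,p12,p14,p16,p18,p20,p21,p32}
  V4: {p2,p6,p7,p10,p11,p13,p20,p22,p23,p25,p29}
  V5: {p3,p4,p5,p7,p10,p14,p24,p27,p29,p30,p33,p35}
  V6: {p5,p13,p15,p16,p17,p20,p25,p26,p27,p28,p30,p34}
  V12: {p8,p18,p26}
  V13: {p2,p18,p21}
  V14: {p2,p22,p29}
  V15: {p4,p27,p29}
  V16: {p26,p27,p34}
  V23: {p3,p18,p32}
  V24: {p10,p23,p25}
  V25: {p3,p10,p24}
  V26: {p15,p25,p26}
  V34: {p2,p6,p20}
  V35: {p3,p5,p14}
  V36: {p5,p16,p20}
  V45: {p7,p10,p29}
  V46: {p13,p20,p25}
  V56: {p5,p27,p30}
  V123: {p18}
  V126: {p26}
  V134: {p2}
  V145: {p29}
  V156: {p27}
  V235: {p3}
  V245: {p10}
  V246: {p25}
  V346: {p20}
  V356: {p5}
C dims 6,15,10; δ0: rk 5, SNF 1^5; δ1: rk 10, SNF 1^9·2
Ȟ^0: (6−5)−0=1 ⇒ Z
Ȟ^1: (15−10)−5=0 ⇒ 0
Ȟ^2: (10−0)−10=0 plus torsion [2] ⇒ Z/2

Ȟ^0(U;F) ≅ Z, Ȟ^1(U;F) ≅ 0 and Ȟ^2(U;F) ≅ Z/2


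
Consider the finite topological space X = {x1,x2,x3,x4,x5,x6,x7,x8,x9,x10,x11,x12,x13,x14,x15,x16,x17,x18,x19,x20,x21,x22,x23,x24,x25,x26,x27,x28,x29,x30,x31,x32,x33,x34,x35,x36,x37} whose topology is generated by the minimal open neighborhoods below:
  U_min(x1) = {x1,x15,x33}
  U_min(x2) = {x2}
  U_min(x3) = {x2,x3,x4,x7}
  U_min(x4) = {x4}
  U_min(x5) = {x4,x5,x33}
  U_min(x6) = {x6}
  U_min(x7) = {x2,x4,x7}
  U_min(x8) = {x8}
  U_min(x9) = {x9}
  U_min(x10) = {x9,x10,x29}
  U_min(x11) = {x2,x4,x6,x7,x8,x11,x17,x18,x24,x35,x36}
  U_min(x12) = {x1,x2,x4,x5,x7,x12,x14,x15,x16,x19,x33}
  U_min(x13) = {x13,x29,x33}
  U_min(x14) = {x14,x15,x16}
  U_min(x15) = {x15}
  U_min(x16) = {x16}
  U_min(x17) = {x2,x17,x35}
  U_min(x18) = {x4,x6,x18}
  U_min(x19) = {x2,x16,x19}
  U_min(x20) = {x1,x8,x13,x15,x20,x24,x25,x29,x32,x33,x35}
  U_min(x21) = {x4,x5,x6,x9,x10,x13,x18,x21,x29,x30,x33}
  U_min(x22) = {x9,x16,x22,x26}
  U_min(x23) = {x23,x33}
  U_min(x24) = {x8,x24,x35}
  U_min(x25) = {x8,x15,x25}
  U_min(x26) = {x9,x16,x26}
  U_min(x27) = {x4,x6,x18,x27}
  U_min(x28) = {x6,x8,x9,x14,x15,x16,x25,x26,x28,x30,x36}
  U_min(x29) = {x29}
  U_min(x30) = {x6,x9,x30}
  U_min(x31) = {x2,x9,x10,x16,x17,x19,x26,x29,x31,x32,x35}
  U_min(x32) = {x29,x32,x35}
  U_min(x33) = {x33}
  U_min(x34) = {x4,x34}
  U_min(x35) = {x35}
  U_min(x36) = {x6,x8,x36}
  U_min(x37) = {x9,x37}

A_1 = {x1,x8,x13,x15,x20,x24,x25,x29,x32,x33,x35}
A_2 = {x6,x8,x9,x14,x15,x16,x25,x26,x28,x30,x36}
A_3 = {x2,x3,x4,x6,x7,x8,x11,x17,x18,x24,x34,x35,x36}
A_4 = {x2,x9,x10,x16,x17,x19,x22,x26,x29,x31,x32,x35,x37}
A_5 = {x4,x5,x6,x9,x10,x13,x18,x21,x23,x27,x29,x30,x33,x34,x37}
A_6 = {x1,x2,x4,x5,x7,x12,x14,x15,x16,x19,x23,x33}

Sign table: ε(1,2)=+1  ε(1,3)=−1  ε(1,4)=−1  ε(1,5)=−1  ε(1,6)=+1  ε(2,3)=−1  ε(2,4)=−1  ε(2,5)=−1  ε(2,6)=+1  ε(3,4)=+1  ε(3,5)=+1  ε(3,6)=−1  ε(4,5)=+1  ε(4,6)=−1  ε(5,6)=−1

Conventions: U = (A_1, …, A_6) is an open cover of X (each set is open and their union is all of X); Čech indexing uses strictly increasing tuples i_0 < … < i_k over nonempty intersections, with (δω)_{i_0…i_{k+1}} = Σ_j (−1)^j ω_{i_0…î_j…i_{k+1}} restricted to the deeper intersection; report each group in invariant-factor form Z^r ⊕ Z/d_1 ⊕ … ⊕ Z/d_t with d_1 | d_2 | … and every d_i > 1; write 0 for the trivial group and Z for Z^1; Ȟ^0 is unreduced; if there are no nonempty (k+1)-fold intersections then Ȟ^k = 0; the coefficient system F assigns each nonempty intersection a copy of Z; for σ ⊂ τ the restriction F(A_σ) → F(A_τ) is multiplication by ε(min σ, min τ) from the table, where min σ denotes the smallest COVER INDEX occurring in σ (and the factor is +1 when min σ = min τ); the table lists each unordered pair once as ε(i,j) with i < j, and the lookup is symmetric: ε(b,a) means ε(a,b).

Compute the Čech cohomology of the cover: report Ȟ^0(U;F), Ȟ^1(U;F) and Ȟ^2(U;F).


intersection data:
  A12={x8,x15,x25} A13={x8,x24,x35} A14={x29,x32,x35} A15={x13,x29,x33} A16={x1,x15,x33} A23={x6,x8,x36} A24={x9,x16,x26} A25={x6,x9,x30} A26={x14,x15,x16} A34={x2,x17,x35} A35={x4,x6,x18,x34} A36={x2,x4,x7} A45={x9,x10,x29,x37} A46={x2,x16,x19} A56={x4,x5,x23,x33}
  A123={x8} A126={x15} A134={x35} A145={x29} A156={x33} A235={x6} A245={x9} A246={x16} A346={x2} A356={x4}
C dims 6,15,10; δ0: rk 5, SNF 1^5; δ1: rk 10, SNF 1^9·2
Ȟ^0 = (6 − 5) − 0 = 1, so Ȟ^0 ≅ Z
Ȟ^1 = (15 − 10) − 5 = 0, so Ȟ^1 ≅ 0
Ȟ^2 = (10 − 0) − 10 = 0 plus torsion [2], so Ȟ^2 ≅ Z/2

Ȟ^0(U;F) ≅ Z,  Ȟ^1(U;F) ≅ 0,  Ȟ^2(U;F) ≅ Z/2


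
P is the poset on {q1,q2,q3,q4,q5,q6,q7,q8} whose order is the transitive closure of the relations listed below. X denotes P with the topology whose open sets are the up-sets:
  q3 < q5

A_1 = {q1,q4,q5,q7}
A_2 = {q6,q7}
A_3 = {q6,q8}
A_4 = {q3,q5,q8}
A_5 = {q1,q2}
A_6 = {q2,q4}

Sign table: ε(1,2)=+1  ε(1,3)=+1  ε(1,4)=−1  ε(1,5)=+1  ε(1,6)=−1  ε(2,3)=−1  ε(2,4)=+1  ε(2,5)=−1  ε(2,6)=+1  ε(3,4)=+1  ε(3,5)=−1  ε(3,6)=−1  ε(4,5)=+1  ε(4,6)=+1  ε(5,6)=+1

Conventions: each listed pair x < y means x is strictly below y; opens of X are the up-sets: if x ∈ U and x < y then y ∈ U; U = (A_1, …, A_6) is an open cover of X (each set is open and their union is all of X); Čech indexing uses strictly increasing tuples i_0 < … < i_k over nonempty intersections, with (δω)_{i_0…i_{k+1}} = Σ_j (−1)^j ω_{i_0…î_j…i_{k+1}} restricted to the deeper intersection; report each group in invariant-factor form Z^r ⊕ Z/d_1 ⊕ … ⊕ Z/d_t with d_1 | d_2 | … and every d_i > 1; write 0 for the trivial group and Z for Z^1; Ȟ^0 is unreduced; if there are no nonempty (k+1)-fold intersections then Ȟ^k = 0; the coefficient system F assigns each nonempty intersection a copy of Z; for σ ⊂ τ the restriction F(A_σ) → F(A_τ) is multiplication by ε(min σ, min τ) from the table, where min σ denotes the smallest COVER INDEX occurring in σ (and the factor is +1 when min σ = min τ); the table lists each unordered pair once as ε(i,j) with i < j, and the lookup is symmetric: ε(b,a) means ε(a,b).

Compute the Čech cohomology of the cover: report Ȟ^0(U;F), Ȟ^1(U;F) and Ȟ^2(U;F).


Ȟ^0 = 0, Ȟ^1 = Z ⊕ Z/2, Ȟ^2 = 0

nerve of the cover:
  A12={q7} A14={q5} A15={q1} A16={q4} A23={q6} A34={q8} A56={q2}
C dims 6,7; δ0: rk 6, SNF 1^5·2
Ȟ^0 = (6 − 6) − 0 = 0, so Ȟ^0 ≅ 0
Ȟ^1 = (7 − 0) − 6 = 1 plus torsion [2], so Ȟ^1 ≅ Z ⊕ Z/2
Ȟ^2 = (0 − 0) − 0 = 0, so Ȟ^2 ≅ 0
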